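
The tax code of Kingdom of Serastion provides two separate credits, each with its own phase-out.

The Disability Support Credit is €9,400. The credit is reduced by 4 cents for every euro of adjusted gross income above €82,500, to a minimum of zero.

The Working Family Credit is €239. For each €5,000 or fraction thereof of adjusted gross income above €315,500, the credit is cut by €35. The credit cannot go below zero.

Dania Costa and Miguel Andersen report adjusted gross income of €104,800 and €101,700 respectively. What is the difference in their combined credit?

Dania (€104,800): Disability Support Credit: 4% of the €22,300 excess over €82,500 is €892; credit = €9,400 − €892 = €8,508. Working Family Credit: €104,800 is at or below the €315,500 threshold, so the full €239 applies. total €8,508 + €239 = €8,747
Miguel (€101,700): Disability Support Credit: 4% of the €19,200 excess over €82,500 is €768; credit = €9,400 − €768 = €8,632. Working Family Credit: €101,700 is at or below the €315,500 threshold, so the full €239 applies. total €8,632 + €239 = €8,871
Difference: |€8,747 − €8,871| = €124.

€124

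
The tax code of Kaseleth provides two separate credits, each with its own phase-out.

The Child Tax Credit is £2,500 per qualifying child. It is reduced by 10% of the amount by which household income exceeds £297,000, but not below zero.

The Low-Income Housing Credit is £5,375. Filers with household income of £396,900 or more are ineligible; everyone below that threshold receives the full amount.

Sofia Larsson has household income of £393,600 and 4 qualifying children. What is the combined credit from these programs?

£5,715

Child Tax Credit: base = 4 × £2,500 = £10,000. 10% of the £96,600 excess over £297,000 is £9,660; credit = £10,000 − £9,660 = £340.
Low-Income Housing Credit: £393,600 is below the £396,900 cutoff, so the full £5,375 applies.
Total: £340 + £5,375 = £5,715.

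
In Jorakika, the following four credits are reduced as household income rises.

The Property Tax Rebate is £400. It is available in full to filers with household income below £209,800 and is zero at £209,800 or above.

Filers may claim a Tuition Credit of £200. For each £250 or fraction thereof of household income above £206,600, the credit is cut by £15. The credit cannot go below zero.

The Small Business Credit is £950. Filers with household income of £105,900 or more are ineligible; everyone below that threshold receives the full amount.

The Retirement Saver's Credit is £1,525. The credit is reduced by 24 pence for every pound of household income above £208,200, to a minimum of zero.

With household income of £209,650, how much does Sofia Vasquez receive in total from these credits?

£1,582

Property Tax Rebate: £209,650 is below the £209,800 cutoff, so the full £400 applies.
Tuition Credit: income exceeds £206,600 by £3,050, which is 13 full-or-partial £250 increments; reduction = 13 × £15 = £195, leaving £5.
Small Business Credit: £209,650 meets or exceeds the £105,900 cutoff, so the credit is £0.
Retirement Saver's Credit: 24% of the £1,450 excess over £208,200 is £348; credit = £1,525 − £348 = £1,177.
Total: £400 + £5 + £0 + £1,177 = £1,582.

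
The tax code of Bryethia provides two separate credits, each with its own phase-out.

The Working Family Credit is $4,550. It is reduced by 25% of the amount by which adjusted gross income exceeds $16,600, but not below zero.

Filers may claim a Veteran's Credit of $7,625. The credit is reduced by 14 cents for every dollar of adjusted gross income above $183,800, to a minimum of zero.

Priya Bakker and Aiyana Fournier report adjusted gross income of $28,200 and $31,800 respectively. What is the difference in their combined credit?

Priya ($28,200): Working Family Credit: 25% of the $11,600 excess over $16,600 is $2,900; credit = $4,550 − $2,900 = $1,650. Veteran's Credit: $28,200 is at or below the $183,800 threshold, so the full $7,625 applies. total $1,650 + $7,625 = $9,275
Aiyana ($31,800): Working Family Credit: 25% of the $15,200 excess over $16,600 is $3,800; credit = $4,550 − $3,800 = $750. Veteran's Credit: $31,800 is at or below the $183,800 threshold, so the full $7,625 applies. total $750 + $7,625 = $8,375
Difference: |$9,275 − $8,375| = $900.

$900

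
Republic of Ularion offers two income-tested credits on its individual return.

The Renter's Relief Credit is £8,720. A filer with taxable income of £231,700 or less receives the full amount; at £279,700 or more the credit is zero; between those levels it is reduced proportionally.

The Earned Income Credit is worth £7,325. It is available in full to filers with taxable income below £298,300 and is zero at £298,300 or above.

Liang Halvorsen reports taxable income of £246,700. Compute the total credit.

£13,320

Renter's Relief Credit: £246,700 is £15,000 into a £48,000 phase-out range, leaving 33,000/48,000 of the credit: £8,720 × 33,000/48,000 = £5,995.
Earned Income Credit: £246,700 is below the £298,300 cutoff, so the full £7,325 applies.
Total: £5,995 + £7,325 = £13,320.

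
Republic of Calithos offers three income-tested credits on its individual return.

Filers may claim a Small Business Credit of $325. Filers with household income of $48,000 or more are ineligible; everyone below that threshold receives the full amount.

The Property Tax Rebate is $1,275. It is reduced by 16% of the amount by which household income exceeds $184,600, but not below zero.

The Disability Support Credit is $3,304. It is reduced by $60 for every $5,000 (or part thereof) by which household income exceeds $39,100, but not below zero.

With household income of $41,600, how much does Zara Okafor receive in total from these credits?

Small Business Credit: $41,600 is below the $48,000 cutoff, so the full $325 applies.
Property Tax Rebate: $41,600 is at or below the $184,600 threshold, so the full $1,275 applies.
Disability Support Credit: income exceeds $39,100 by $2,500, which is 1 full-or-partial $5,000 increment; reduction = 1 × $60 = $60, leaving $3,244.
Total: $325 + $1,275 + $3,244 = $4,844.

$4,844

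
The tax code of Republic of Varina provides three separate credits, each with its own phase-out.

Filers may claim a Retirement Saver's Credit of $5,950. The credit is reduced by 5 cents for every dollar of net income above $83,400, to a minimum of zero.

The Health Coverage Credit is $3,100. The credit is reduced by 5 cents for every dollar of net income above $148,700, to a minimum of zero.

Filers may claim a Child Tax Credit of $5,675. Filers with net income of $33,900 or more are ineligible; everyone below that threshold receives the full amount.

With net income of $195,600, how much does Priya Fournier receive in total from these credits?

$1,095

Retirement Saver's Credit: 5% of the $112,200 excess over $83,400 is $5,610; credit = $5,950 − $5,610 = $340.
Health Coverage Credit: 5% of the $46,900 excess over $148,700 is $2,345; credit = $3,100 − $2,345 = $755.
Child Tax Credit: $195,600 meets or exceeds the $33,900 cutoff, so the credit is $0.
Total: $340 + $755 + $0 = $1,095.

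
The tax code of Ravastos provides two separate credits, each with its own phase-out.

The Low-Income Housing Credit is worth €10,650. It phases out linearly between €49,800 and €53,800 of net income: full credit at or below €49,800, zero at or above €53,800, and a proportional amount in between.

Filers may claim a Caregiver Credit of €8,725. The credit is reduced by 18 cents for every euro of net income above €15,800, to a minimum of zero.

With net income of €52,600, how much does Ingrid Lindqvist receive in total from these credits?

€5,296

Low-Income Housing Credit: €52,600 is €2,800 into a €4,000 phase-out range, leaving 1,200/4,000 of the credit: €10,650 × 1,200/4,000 = €3,195.
Caregiver Credit: 18% of the €36,800 excess over €15,800 is €6,624; credit = €8,725 − €6,624 = €2,101.
Total: €3,195 + €2,101 = €5,296.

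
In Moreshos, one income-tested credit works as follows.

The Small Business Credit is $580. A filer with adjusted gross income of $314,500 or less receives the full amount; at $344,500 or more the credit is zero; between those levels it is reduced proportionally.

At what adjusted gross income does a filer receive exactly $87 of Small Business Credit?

$87 is 87/580 of the full $580, so 493/580 of the $30,000 range has been used: income = $314,500 + $30,000 × 493/580 = $340,000.

$340,000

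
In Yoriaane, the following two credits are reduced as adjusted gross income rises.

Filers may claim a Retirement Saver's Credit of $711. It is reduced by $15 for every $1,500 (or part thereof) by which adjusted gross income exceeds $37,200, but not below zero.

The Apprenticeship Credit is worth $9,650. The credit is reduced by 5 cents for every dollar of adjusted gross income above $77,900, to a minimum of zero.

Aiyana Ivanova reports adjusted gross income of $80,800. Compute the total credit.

$9,766

Retirement Saver's Credit: income exceeds $37,200 by $43,600, which is 30 full-or-partial $1,500 increments; reduction = 30 × $15 = $450, leaving $261.
Apprenticeship Credit: 5% of the $2,900 excess over $77,900 is $145; credit = $9,650 − $145 = $9,505.
Total: $261 + $9,505 = $9,766.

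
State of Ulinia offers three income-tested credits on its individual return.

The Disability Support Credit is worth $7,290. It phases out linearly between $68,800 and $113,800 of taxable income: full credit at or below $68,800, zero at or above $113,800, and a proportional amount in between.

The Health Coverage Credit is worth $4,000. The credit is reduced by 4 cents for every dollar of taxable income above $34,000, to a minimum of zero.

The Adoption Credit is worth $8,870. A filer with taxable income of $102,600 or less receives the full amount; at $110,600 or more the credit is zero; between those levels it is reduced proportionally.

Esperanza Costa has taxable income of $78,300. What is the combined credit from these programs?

Disability Support Credit: $78,300 is $9,500 into a $45,000 phase-out range, leaving 35,500/45,000 of the credit: $7,290 × 35,500/45,000 = $5,751.
Health Coverage Credit: 4% of the $44,300 excess over $34,000 is $1,772; credit = $4,000 − $1,772 = $2,228.
Adoption Credit: $78,300 is at or below the $102,600 threshold, so the full $8,870 applies.
Total: $5,751 + $2,228 + $8,870 = $16,849.

$16,849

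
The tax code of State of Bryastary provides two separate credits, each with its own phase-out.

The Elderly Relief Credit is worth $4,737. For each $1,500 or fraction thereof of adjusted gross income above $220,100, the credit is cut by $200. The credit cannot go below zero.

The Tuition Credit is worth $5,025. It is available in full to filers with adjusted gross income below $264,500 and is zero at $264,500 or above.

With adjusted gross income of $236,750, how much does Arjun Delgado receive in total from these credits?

Elderly Relief Credit: income exceeds $220,100 by $16,650, which is 12 full-or-partial $1,500 increments; reduction = 12 × $200 = $2,400, leaving $2,337.
Tuition Credit: $236,750 is below the $264,500 cutoff, so the full $5,025 applies.
Total: $2,337 + $5,025 = $7,362.

$7,362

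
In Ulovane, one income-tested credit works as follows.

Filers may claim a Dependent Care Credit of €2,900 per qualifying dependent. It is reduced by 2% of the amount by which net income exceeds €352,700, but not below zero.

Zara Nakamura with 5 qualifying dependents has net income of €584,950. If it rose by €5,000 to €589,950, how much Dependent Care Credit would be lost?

At €584,950 — base = 5 × €2,900 = €14,500. 2% of the €232,250 excess over €352,700 is €4,645; credit = €14,500 − €4,645 = €9,855.
At €589,950 — base = 5 × €2,900 = €14,500. 2% of the €237,250 excess over €352,700 is €4,745; credit = €14,500 − €4,745 = €9,755.
Lost: €9,855 − €9,755 = €100.

€100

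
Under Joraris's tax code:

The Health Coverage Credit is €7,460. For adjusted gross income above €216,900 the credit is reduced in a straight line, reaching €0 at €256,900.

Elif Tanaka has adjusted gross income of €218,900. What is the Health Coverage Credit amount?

€7,087

Health Coverage Credit: €218,900 is €2,000 into a €40,000 phase-out range, leaving 38,000/40,000 of the credit: €7,460 × 38,000/40,000 = €7,087.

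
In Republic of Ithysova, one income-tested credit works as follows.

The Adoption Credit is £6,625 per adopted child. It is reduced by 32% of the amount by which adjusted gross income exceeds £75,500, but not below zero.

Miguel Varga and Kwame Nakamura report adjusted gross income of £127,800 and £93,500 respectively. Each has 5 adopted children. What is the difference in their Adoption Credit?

Miguel (£127,800): Adoption Credit: base = 5 × £6,625 = £33,125. 32% of the £52,300 excess over £75,500 is £16,736; credit = £33,125 − £16,736 = £16,389.
Kwame (£93,500): Adoption Credit: base = 5 × £6,625 = £33,125. 32% of the £18,000 excess over £75,500 is £5,760; credit = £33,125 − £5,760 = £27,365.
Difference: |£16,389 − £27,365| = £10,976.

£10,976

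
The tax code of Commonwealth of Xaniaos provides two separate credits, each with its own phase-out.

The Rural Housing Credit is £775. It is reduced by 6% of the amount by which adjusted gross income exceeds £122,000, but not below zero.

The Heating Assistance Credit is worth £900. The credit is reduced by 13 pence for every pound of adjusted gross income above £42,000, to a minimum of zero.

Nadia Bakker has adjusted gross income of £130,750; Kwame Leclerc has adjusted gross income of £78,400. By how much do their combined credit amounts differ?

Nadia (£130,750): Rural Housing Credit: 6% of the £8,750 excess over £122,000 is £525; credit = £775 − £525 = £250. Heating Assistance Credit: 13% of the £88,750 excess over £42,000 is £11,537.50 ≥ base, so the credit is £0. total £250 + £0 = £250
Kwame (£78,400): Rural Housing Credit: £78,400 is at or below the £122,000 threshold, so the full £775 applies. Heating Assistance Credit: 13% of the £36,400 excess over £42,000 is £4,732 ≥ base, so the credit is £0. total £775 + £0 = £775
Difference: |£250 − £775| = £525.

£525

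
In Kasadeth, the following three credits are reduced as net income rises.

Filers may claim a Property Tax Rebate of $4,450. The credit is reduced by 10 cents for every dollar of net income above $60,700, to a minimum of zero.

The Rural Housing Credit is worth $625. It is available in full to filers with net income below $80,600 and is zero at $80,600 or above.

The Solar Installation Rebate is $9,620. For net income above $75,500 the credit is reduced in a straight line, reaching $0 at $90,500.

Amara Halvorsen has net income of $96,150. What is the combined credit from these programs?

$905

Property Tax Rebate: 10% of the $35,450 excess over $60,700 is $3,545; credit = $4,450 − $3,545 = $905.
Rural Housing Credit: $96,150 meets or exceeds the $80,600 cutoff, so the credit is $0.
Solar Installation Rebate: $96,150 is at or above $90,500, so the credit is $0.
Total: $905 + $0 + $0 = $905.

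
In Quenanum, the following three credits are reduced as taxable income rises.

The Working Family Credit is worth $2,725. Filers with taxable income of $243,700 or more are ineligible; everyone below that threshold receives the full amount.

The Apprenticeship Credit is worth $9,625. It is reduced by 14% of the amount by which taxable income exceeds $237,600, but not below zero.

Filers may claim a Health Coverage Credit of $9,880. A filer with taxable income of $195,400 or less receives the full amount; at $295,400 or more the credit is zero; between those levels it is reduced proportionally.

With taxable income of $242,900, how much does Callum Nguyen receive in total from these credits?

Working Family Credit: $242,900 is below the $243,700 cutoff, so the full $2,725 applies.
Apprenticeship Credit: 14% of the $5,300 excess over $237,600 is $742; credit = $9,625 − $742 = $8,883.
Health Coverage Credit: $242,900 is $47,500 into a $100,000 phase-out range, leaving 52,500/100,000 of the credit: $9,880 × 52,500/100,000 = $5,187.
Total: $2,725 + $8,883 + $5,187 = $16,795.

$16,795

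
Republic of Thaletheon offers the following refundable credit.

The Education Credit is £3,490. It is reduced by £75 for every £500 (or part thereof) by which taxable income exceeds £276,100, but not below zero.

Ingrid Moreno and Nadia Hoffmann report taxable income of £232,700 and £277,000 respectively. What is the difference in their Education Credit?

£150

Ingrid (£232,700): Education Credit: £232,700 is at or below the £276,100 threshold, so the full £3,490 applies.
Nadia (£277,000): Education Credit: income exceeds £276,100 by £900, which is 2 full-or-partial £500 increments; reduction = 2 × £75 = £150, leaving £3,340.
Difference: |£3,490 − £3,340| = £150.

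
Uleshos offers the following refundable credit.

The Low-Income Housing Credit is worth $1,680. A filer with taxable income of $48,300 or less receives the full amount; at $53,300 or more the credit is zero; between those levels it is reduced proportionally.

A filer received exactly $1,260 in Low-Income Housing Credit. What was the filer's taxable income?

$1,260 is 1,260/1,680 of the full $1,680, so 420/1,680 of the $5,000 range has been used: income = $48,300 + $5,000 × 420/1,680 = $49,550.

$49,550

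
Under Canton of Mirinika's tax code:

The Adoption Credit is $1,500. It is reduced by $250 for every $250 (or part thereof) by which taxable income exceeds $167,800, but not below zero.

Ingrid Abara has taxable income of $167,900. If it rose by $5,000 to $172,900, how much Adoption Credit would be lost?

At $167,900 — income exceeds $167,800 by $100, which is 1 full-or-partial $250 increment; reduction = 1 × $250 = $250, leaving $1,250.
At $172,900 — income exceeds $167,800 by $5,100 → 21 increments × $250 = $5,250 ≥ base, so the credit is $0.
Lost: $1,250 − $0 = $1,250.

$1,250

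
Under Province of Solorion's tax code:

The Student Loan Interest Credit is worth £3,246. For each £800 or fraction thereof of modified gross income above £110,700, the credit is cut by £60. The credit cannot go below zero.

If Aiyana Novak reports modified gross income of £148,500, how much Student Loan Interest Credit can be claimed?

Student Loan Interest Credit: income exceeds £110,700 by £37,800, which is 48 full-or-partial £800 increments; reduction = 48 × £60 = £2,880, leaving £366.

£366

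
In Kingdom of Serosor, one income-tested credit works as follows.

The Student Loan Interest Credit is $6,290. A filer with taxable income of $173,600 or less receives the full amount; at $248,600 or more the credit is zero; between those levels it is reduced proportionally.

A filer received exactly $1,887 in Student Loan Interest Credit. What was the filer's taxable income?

$1,887 is 1,887/6,290 of the full $6,290, so 4,403/6,290 of the $75,000 range has been used: income = $173,600 + $75,000 × 4,403/6,290 = $226,100.

$226,100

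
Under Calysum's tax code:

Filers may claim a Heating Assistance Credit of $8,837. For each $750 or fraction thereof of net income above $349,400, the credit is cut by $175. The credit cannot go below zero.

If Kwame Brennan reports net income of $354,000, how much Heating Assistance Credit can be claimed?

$7,612

Heating Assistance Credit: income exceeds $349,400 by $4,600, which is 7 full-or-partial $750 increments; reduction = 7 × $175 = $1,225, leaving $7,612.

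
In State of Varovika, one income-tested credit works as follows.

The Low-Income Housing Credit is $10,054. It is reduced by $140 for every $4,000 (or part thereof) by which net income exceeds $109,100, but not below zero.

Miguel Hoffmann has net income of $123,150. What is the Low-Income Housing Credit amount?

Low-Income Housing Credit: income exceeds $109,100 by $14,050, which is 4 full-or-partial $4,000 increments; reduction = 4 × $140 = $560, leaving $9,494.

$9,494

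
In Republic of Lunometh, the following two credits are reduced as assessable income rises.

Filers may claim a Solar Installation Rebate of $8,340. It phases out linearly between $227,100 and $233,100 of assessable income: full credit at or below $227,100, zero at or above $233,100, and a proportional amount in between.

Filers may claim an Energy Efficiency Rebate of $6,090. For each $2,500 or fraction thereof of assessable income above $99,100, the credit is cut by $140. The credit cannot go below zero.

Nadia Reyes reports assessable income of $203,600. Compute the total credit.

$8,550

Solar Installation Rebate: $203,600 is at or below the $227,100 threshold, so the full $8,340 applies.
Energy Efficiency Rebate: income exceeds $99,100 by $104,500, which is 42 full-or-partial $2,500 increments; reduction = 42 × $140 = $5,880, leaving $210.
Total: $8,340 + $210 = $8,550.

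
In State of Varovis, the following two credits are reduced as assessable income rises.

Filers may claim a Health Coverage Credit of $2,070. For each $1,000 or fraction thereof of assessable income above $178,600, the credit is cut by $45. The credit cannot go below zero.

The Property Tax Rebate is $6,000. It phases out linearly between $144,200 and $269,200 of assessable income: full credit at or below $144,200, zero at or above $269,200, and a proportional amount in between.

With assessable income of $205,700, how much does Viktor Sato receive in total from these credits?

$3,858

Health Coverage Credit: income exceeds $178,600 by $27,100, which is 28 full-or-partial $1,000 increments; reduction = 28 × $45 = $1,260, leaving $810.
Property Tax Rebate: $205,700 is $61,500 into a $125,000 phase-out range, leaving 63,500/125,000 of the credit: $6,000 × 63,500/125,000 = $3,048.
Total: $810 + $3,048 = $3,858.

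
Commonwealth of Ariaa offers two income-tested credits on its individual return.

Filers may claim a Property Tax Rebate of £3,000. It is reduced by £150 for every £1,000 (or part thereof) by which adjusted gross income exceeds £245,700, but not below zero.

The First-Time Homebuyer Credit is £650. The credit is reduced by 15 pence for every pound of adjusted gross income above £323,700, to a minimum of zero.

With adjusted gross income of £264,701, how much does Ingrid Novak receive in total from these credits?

Property Tax Rebate: income exceeds £245,700 by £19,001 → 20 increments × £150 = £3,000 ≥ base, so the credit is £0.
First-Time Homebuyer Credit: £264,701 is at or below the £323,700 threshold, so the full £650 applies.
Total: £0 + £650 = £650.

£650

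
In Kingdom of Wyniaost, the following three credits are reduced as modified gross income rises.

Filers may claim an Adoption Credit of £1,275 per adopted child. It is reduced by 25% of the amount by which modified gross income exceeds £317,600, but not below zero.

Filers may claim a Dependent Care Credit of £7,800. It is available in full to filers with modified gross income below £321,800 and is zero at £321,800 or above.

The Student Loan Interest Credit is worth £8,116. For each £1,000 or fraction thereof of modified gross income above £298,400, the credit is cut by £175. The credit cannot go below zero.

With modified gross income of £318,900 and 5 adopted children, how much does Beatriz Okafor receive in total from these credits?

Adoption Credit: base = 5 × £1,275 = £6,375. 25% of the £1,300 excess over £317,600 is £325; credit = £6,375 − £325 = £6,050.
Dependent Care Credit: £318,900 is below the £321,800 cutoff, so the full £7,800 applies.
Student Loan Interest Credit: income exceeds £298,400 by £20,500, which is 21 full-or-partial £1,000 increments; reduction = 21 × £175 = £3,675, leaving £4,441.
Total: £6,050 + £7,800 + £4,441 = £18,291.

£18,291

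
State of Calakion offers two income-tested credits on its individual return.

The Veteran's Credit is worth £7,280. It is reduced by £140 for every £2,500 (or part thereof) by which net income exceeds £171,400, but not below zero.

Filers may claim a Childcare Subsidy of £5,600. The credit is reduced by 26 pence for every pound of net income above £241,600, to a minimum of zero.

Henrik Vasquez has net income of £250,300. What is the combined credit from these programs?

£6,138

Veteran's Credit: income exceeds £171,400 by £78,900, which is 32 full-or-partial £2,500 increments; reduction = 32 × £140 = £4,480, leaving £2,800.
Childcare Subsidy: 26% of the £8,700 excess over £241,600 is £2,262; credit = £5,600 − £2,262 = £3,338.
Total: £2,800 + £3,338 = £6,138.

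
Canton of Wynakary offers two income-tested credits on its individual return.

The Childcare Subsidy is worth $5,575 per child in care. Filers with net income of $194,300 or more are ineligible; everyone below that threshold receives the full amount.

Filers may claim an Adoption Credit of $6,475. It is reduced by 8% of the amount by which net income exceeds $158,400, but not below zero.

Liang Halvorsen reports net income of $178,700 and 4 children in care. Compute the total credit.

$27,151

Childcare Subsidy: base = 4 × $5,575 = $22,300. $178,700 is below the $194,300 cutoff, so the full $22,300 applies.
Adoption Credit: 8% of the $20,300 excess over $158,400 is $1,624; credit = $6,475 − $1,624 = $4,851.
Total: $22,300 + $4,851 = $27,151.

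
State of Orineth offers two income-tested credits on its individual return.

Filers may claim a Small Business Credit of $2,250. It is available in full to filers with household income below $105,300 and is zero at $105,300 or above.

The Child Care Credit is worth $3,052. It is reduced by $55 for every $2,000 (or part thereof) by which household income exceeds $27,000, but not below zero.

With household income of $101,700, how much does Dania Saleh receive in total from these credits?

Small Business Credit: $101,700 is below the $105,300 cutoff, so the full $2,250 applies.
Child Care Credit: income exceeds $27,000 by $74,700, which is 38 full-or-partial $2,000 increments; reduction = 38 × $55 = $2,090, leaving $962.
Total: $2,250 + $962 = $3,212.

$3,212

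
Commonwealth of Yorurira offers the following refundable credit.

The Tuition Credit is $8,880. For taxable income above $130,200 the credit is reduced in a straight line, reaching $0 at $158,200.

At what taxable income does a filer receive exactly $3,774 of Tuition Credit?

$3,774 is 3,774/8,880 of the full $8,880, so 5,106/8,880 of the $28,000 range has been used: income = $130,200 + $28,000 × 5,106/8,880 = $146,300.

$146,300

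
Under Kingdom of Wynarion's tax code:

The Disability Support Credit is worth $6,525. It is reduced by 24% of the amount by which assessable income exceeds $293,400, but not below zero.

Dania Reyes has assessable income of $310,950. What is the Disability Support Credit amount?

Disability Support Credit: 24% of the $17,550 excess over $293,400 is $4,212; credit = $6,525 − $4,212 = $2,313.

$2,313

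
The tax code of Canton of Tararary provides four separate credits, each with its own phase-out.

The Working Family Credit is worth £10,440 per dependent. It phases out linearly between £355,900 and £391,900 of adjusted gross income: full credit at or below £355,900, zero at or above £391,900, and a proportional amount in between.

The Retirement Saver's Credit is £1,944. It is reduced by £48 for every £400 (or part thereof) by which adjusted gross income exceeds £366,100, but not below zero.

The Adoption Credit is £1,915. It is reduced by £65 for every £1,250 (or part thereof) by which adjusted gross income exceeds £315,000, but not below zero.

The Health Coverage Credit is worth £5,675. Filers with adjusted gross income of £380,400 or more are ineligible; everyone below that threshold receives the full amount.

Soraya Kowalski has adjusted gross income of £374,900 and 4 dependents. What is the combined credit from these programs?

Working Family Credit: base = 4 × £10,440 = £41,760. £374,900 is £19,000 into a £36,000 phase-out range, leaving 17,000/36,000 of the credit: £41,760 × 17,000/36,000 = £19,720.
Retirement Saver's Credit: income exceeds £366,100 by £8,800, which is 22 full-or-partial £400 increments; reduction = 22 × £48 = £1,056, leaving £888.
Adoption Credit: income exceeds £315,000 by £59,900 → 48 increments × £65 = £3,120 ≥ base, so the credit is £0.
Health Coverage Credit: £374,900 is below the £380,400 cutoff, so the full £5,675 applies.
Total: £19,720 + £888 + £0 + £5,675 = £26,283.

£26,283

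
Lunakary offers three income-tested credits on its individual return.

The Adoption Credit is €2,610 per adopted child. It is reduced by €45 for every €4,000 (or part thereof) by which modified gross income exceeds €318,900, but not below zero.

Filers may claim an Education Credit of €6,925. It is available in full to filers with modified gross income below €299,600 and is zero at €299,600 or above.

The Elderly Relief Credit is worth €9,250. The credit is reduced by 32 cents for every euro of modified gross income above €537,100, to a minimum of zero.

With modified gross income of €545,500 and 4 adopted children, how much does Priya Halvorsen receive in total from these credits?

€14,437

Adoption Credit: base = 4 × €2,610 = €10,440. income exceeds €318,900 by €226,600, which is 57 full-or-partial €4,000 increments; reduction = 57 × €45 = €2,565, leaving €7,875.
Education Credit: €545,500 meets or exceeds the €299,600 cutoff, so the credit is €0.
Elderly Relief Credit: 32% of the €8,400 excess over €537,100 is €2,688; credit = €9,250 − €2,688 = €6,562.
Total: €7,875 + €0 + €6,562 = €14,437.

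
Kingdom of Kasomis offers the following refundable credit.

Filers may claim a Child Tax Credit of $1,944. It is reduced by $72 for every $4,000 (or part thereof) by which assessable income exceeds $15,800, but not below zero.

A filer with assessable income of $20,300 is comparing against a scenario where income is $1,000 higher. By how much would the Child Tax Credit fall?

$0

At $20,300 — income exceeds $15,800 by $4,500, which is 2 full-or-partial $4,000 increments; reduction = 2 × $72 = $144, leaving $1,800.
At $21,300 — income exceeds $15,800 by $5,500, which is 2 full-or-partial $4,000 increments; reduction = 2 × $72 = $144, leaving $1,800.
Lost: $1,800 − $1,800 = $0.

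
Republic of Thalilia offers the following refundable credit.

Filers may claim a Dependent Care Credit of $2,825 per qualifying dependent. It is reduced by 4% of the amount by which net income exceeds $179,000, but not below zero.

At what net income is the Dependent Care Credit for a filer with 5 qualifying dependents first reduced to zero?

Full credit = 5 × $2,825 = $14,125.
The credit falls by 4% of each dollar above $179,000, so it reaches zero when the excess is $14,125 / 4% = $353,125: income = $179,000 + $353,125 = $532,125.

$532,125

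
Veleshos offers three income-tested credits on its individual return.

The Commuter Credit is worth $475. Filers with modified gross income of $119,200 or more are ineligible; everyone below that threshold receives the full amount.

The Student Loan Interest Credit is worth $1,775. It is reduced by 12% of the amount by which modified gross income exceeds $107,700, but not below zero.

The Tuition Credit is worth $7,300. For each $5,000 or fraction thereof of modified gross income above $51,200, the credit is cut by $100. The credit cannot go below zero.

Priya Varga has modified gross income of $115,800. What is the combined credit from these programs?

Commuter Credit: $115,800 is below the $119,200 cutoff, so the full $475 applies.
Student Loan Interest Credit: 12% of the $8,100 excess over $107,700 is $972; credit = $1,775 − $972 = $803.
Tuition Credit: income exceeds $51,200 by $64,600, which is 13 full-or-partial $5,000 increments; reduction = 13 × $100 = $1,300, leaving $6,000.
Total: $475 + $803 + $6,000 = $7,278.

$7,278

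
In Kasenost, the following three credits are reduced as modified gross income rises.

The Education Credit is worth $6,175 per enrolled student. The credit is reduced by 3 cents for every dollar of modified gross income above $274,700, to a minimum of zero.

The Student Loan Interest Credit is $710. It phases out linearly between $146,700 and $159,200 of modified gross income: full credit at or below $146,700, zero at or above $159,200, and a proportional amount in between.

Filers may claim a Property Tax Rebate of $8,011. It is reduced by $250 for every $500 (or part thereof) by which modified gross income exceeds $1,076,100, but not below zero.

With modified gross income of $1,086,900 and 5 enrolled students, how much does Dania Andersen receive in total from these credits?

$9,020

Education Credit: base = 5 × $6,175 = $30,875. 3% of the $812,200 excess over $274,700 is $24,366; credit = $30,875 − $24,366 = $6,509.
Student Loan Interest Credit: $1,086,900 is at or above $159,200, so the credit is $0.
Property Tax Rebate: income exceeds $1,076,100 by $10,800, which is 22 full-or-partial $500 increments; reduction = 22 × $250 = $5,500, leaving $2,511.
Total: $6,509 + $0 + $2,511 = $9,020.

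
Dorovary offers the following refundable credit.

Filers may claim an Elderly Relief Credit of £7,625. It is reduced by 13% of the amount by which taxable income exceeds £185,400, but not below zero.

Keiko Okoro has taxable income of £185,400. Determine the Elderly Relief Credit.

£7,625

Elderly Relief Credit: £185,400 is at or below the £185,400 threshold, so the full £7,625 applies.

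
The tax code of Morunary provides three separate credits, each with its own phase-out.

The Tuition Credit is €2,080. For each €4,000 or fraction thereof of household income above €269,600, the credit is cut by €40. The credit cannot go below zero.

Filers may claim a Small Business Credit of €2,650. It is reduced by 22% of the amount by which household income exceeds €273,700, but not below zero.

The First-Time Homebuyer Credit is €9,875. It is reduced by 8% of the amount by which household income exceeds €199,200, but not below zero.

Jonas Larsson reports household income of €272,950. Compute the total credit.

Tuition Credit: income exceeds €269,600 by €3,350, which is 1 full-or-partial €4,000 increment; reduction = 1 × €40 = €40, leaving €2,040.
Small Business Credit: €272,950 is at or below the €273,700 threshold, so the full €2,650 applies.
First-Time Homebuyer Credit: 8% of the €73,750 excess over €199,200 is €5,900; credit = €9,875 − €5,900 = €3,975.
Total: €2,040 + €2,650 + €3,975 = €8,665.

€8,665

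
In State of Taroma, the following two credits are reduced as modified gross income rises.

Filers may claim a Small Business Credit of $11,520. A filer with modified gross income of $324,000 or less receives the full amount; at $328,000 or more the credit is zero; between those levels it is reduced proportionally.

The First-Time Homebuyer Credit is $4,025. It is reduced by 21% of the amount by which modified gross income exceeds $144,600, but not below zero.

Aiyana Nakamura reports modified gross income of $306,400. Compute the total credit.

Small Business Credit: $306,400 is at or below the $324,000 threshold, so the full $11,520 applies.
First-Time Homebuyer Credit: 21% of the $161,800 excess over $144,600 is $33,978 ≥ base, so the credit is $0.
Total: $11,520 + $0 = $11,520.

$11,520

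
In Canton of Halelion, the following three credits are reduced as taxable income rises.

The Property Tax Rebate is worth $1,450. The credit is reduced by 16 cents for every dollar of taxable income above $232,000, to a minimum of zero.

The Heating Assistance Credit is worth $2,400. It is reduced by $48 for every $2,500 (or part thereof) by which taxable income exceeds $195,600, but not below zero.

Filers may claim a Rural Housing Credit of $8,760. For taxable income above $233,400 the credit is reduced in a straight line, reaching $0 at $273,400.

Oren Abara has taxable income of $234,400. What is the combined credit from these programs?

Property Tax Rebate: 16% of the $2,400 excess over $232,000 is $384; credit = $1,450 − $384 = $1,066.
Heating Assistance Credit: income exceeds $195,600 by $38,800, which is 16 full-or-partial $2,500 increments; reduction = 16 × $48 = $768, leaving $1,632.
Rural Housing Credit: $234,400 is $1,000 into a $40,000 phase-out range, leaving 39,000/40,000 of the credit: $8,760 × 39,000/40,000 = $8,541.
Total: $1,066 + $1,632 + $8,541 = $11,239.

$11,239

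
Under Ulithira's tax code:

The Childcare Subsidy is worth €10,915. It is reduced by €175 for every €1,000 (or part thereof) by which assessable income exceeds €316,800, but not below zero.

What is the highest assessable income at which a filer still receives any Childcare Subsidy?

€378,800

After 62 increments the reduction is 62 × €175 = €10,850, leaving €65; one more increment wipes it out. Increment 62 ends at excess 62 × €1,000 = €62,000, so the highest qualifying income is €316,800 + €62,000 = €378,800.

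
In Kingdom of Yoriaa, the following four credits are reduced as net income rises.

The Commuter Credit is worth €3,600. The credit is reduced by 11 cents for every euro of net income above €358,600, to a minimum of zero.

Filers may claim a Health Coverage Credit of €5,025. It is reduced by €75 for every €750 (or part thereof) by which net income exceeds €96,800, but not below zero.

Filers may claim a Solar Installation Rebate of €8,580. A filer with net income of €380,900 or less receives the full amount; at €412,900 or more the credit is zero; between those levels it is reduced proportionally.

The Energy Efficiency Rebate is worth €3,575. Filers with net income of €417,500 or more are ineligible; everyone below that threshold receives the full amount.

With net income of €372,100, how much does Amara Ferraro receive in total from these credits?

Commuter Credit: 11% of the €13,500 excess over €358,600 is €1,485; credit = €3,600 − €1,485 = €2,115.
Health Coverage Credit: income exceeds €96,800 by €275,300 → 368 increments × €75 = €27,600 ≥ base, so the credit is €0.
Solar Installation Rebate: €372,100 is at or below the €380,900 threshold, so the full €8,580 applies.
Energy Efficiency Rebate: €372,100 is below the €417,500 cutoff, so the full €3,575 applies.
Total: €2,115 + €0 + €8,580 + €3,575 = €14,270.

€14,270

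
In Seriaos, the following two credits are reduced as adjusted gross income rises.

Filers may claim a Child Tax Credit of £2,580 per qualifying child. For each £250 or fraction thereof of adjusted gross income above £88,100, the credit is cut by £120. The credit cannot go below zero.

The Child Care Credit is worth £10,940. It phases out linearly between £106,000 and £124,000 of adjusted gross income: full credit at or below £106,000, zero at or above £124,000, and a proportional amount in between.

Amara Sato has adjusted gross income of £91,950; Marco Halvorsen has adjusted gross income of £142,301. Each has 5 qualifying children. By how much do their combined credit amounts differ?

Amara (£91,950): Child Tax Credit: base = 5 × £2,580 = £12,900. income exceeds £88,100 by £3,850, which is 16 full-or-partial £250 increments; reduction = 16 × £120 = £1,920, leaving £10,980. Child Care Credit: £91,950 is at or below the £106,000 threshold, so the full £10,940 applies. total £10,980 + £10,940 = £21,920
Marco (£142,301): Child Tax Credit: base = 5 × £2,580 = £12,900. income exceeds £88,100 by £54,201 → 217 increments × £120 = £26,040 ≥ base, so the credit is £0. Child Care Credit: £142,301 is at or above £124,000, so the credit is £0. total £0 + £0 = £0
Difference: |£21,920 − £0| = £21,920.

£21,920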